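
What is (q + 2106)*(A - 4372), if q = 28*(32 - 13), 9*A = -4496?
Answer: -115660472/9 ≈ -1.2851e+7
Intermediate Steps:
A = -4496/9 (A = (⅑)*(-4496) = -4496/9 ≈ -499.56)
q = 532 (q = 28*19 = 532)
(q + 2106)*(A - 4372) = (532 + 2106)*(-4496/9 - 4372) = 2638*(-43844/9) = -115660472/9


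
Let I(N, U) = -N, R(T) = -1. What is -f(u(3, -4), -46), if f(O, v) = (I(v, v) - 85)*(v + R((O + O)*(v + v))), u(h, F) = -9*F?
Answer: -1833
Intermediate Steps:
f(O, v) = (-1 + v)*(-85 - v) (f(O, v) = (-v - 85)*(v - 1) = (-85 - v)*(-1 + v) = (-1 + v)*(-85 - v))
-f(u(3, -4), -46) = -(85 - 1*(-46)**2 - 84*(-46)) = -(85 - 1*2116 + 3864) = -(85 - 2116 + 3864) = -1*1833 = -1833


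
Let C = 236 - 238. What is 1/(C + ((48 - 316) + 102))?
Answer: -1/168 ≈ -0.0059524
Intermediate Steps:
C = -2
1/(C + ((48 - 316) + 102)) = 1/(-2 + ((48 - 316) + 102)) = 1/(-2 + (-268 + 102)) = 1/(-2 - 166) = 1/(-168) = -1/168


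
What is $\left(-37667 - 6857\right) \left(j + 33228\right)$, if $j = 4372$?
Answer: $-1674102400$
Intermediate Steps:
$\left(-37667 - 6857\right) \left(j + 33228\right) = \left(-37667 - 6857\right) \left(4372 + 33228\right) = \left(-44524\right) 37600 = -1674102400$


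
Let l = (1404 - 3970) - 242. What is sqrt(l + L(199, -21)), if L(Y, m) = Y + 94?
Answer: I*sqrt(2515) ≈ 50.15*I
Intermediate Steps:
L(Y, m) = 94 + Y
l = -2808 (l = -2566 - 242 = -2808)
sqrt(l + L(199, -21)) = sqrt(-2808 + (94 + 199)) = sqrt(-2808 + 293) = sqrt(-2515) = I*sqrt(2515)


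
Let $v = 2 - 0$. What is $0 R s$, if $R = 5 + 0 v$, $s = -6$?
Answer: $0$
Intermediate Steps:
$v = 2$ ($v = 2 + 0 = 2$)
$R = 5$ ($R = 5 + 0 \cdot 2 = 5 + 0 = 5$)
$0 R s = 0 \cdot 5 \left(-6\right) = 0 \left(-6\right) = 0$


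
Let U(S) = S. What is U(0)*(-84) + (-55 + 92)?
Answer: 37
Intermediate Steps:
U(0)*(-84) + (-55 + 92) = 0*(-84) + (-55 + 92) = 0 + 37 = 37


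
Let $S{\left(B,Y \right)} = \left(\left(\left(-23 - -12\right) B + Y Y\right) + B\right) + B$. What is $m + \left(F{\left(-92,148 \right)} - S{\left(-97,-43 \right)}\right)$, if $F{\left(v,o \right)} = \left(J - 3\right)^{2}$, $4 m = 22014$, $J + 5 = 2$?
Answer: $\frac{5635}{2} \approx 2817.5$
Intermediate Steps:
$J = -3$ ($J = -5 + 2 = -3$)
$m = \frac{11007}{2}$ ($m = \frac{1}{4} \cdot 22014 = \frac{11007}{2} \approx 5503.5$)
$F{\left(v,o \right)} = 36$ ($F{\left(v,o \right)} = \left(-3 - 3\right)^{2} = \left(-6\right)^{2} = 36$)
$S{\left(B,Y \right)} = Y^{2} - 9 B$ ($S{\left(B,Y \right)} = \left(\left(\left(-23 + 12\right) B + Y^{2}\right) + B\right) + B = \left(\left(- 11 B + Y^{2}\right) + B\right) + B = \left(\left(Y^{2} - 11 B\right) + B\right) + B = \left(Y^{2} - 10 B\right) + B = Y^{2} - 9 B$)
$m + \left(F{\left(-92,148 \right)} - S{\left(-97,-43 \right)}\right) = \frac{11007}{2} - \left(1813 + 873\right) = \frac{11007}{2} + \left(36 - \left(1849 + 873\right)\right) = \frac{11007}{2} + \left(36 - 2722\right) = \frac{11007}{2} - 2686 = \frac{5635}{2}$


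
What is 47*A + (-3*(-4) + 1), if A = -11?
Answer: -504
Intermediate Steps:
47*A + (-3*(-4) + 1) = 47*(-11) + (-3*(-4) + 1) = -517 + (12 + 1) = -517 + 13 = -504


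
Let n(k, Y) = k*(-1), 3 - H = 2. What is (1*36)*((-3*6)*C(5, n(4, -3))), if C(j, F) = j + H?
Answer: -3888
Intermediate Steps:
H = 1 (H = 3 - 1*2 = 3 - 2 = 1)
n(k, Y) = -k
C(j, F) = 1 + j (C(j, F) = j + 1 = 1 + j)
(1*36)*((-3*6)*C(5, n(4, -3))) = (1*36)*((-3*6)*(1 + 5)) = 36*(-18*6) = 36*(-108) = -3888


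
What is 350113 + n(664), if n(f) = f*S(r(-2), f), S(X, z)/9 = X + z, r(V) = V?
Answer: 4306225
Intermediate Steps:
S(X, z) = 9*X + 9*z (S(X, z) = 9*(X + z) = 9*X + 9*z)
n(f) = f*(-18 + 9*f) (n(f) = f*(9*(-2) + 9*f) = f*(-18 + 9*f))
350113 + n(664) = 350113 + 9*664*(-2 + 664) = 350113 + 9*664*662 = 350113 + 3956112 = 4306225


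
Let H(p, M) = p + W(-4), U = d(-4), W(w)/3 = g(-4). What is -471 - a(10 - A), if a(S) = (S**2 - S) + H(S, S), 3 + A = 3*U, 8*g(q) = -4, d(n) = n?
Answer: -2189/2 ≈ -1094.5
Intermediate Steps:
g(q) = -1/2 (g(q) = (1/8)*(-4) = -1/2)
W(w) = -3/2 (W(w) = 3*(-1/2) = -3/2)
U = -4
A = -15 (A = -3 + 3*(-4) = -3 - 12 = -15)
H(p, M) = -3/2 + p (H(p, M) = p - 3/2 = -3/2 + p)
a(S) = -3/2 + S**2 (a(S) = (S**2 - S) + (-3/2 + S) = -3/2 + S**2)
-471 - a(10 - A) = -471 - (-3/2 + (10 - 1*(-15))**2) = -471 - (-3/2 + (10 + 15)**2) = -471 - (-3/2 + 25**2) = -471 - (-3/2 + 625) = -471 - 1*1247/2 = -471 - 1247/2 = -2189/2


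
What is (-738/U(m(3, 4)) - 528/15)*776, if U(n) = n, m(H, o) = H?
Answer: -1091056/5 ≈ -2.1821e+5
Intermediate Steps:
(-738/U(m(3, 4)) - 528/15)*776 = (-738/3 - 528/15)*776 = (-738*⅓ - 528*1/15)*776 = (-246 - 176/5)*776 = -1406/5*776 = -1091056/5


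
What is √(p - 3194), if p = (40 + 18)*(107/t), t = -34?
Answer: I*√975817/17 ≈ 58.108*I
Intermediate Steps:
p = -3103/17 (p = (40 + 18)*(107/(-34)) = 58*(107*(-1/34)) = 58*(-107/34) = -3103/17 ≈ -182.53)
√(p - 3194) = √(-3103/17 - 3194) = √(-57401/17) = I*√975817/17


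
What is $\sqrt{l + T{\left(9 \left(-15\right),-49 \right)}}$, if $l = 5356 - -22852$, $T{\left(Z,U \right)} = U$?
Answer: $\sqrt{28159} \approx 167.81$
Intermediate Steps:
$l = 28208$ ($l = 5356 + 22852 = 28208$)
$\sqrt{l + T{\left(9 \left(-15\right),-49 \right)}} = \sqrt{28208 - 49} = \sqrt{28159}$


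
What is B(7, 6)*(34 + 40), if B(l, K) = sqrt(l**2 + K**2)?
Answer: 74*sqrt(85) ≈ 682.25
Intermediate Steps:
B(l, K) = sqrt(K**2 + l**2)
B(7, 6)*(34 + 40) = sqrt(6**2 + 7**2)*(34 + 40) = sqrt(36 + 49)*74 = sqrt(85)*74 = 74*sqrt(85)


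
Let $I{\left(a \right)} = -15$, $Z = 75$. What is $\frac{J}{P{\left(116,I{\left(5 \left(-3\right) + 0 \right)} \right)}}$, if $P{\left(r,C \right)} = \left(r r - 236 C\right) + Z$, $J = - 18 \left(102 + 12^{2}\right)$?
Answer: $- \frac{4428}{17071} \approx -0.25939$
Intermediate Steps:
$J = -4428$ ($J = - 18 \left(102 + 144\right) = \left(-18\right) 246 = -4428$)
$P{\left(r,C \right)} = 75 + r^{2} - 236 C$ ($P{\left(r,C \right)} = \left(r r - 236 C\right) + 75 = \left(r^{2} - 236 C\right) + 75 = 75 + r^{2} - 236 C$)
$\frac{J}{P{\left(116,I{\left(5 \left(-3\right) + 0 \right)} \right)}} = - \frac{4428}{75 + 116^{2} - -3540} = - \frac{4428}{75 + 13456 + 3540} = - \frac{4428}{17071}$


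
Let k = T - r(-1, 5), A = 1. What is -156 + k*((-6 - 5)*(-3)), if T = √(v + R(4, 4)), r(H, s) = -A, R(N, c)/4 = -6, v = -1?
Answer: -123 + 165*I ≈ -123.0 + 165.0*I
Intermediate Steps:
R(N, c) = -24 (R(N, c) = 4*(-6) = -24)
r(H, s) = -1 (r(H, s) = -1*1 = -1)
T = 5*I (T = √(-1 - 24) = √(-25) = 5*I ≈ 5.0*I)
k = 1 + 5*I (k = 5*I - 1*(-1) = 5*I + 1 = 1 + 5*I ≈ 1.0 + 5.0*I)
-156 + k*((-6 - 5)*(-3)) = -156 + (1 + 5*I)*((-6 - 5)*(-3)) = -156 + (1 + 5*I)*(-11*(-3)) = -156 + (1 + 5*I)*33 = -156 + (33 + 165*I) = -123 + 165*I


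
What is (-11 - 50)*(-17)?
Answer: 1037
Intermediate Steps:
(-11 - 50)*(-17) = -61*(-17) = 1037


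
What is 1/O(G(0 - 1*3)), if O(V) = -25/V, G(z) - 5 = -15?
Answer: ⅖ ≈ 0.40000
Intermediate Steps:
G(z) = -10 (G(z) = 5 - 15 = -10)
1/O(G(0 - 1*3)) = 1/(-25/(-10)) = 1/(-25*(-⅒)) = 1/(5/2) = ⅖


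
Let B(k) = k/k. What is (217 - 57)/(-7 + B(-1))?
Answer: -80/3 ≈ -26.667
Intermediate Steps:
B(k) = 1
(217 - 57)/(-7 + B(-1)) = (217 - 57)/(-7 + 1) = 160/(-6) = 160*(-1/6) = -80/3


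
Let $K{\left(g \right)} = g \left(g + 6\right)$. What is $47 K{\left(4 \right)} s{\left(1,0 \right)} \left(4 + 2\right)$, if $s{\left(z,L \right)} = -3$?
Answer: $-33840$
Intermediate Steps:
$K{\left(g \right)} = g \left(6 + g\right)$
$47 K{\left(4 \right)} s{\left(1,0 \right)} \left(4 + 2\right) = 47 \cdot 4 \left(6 + 4\right) \left(- 3 \left(4 + 2\right)\right) = 47 \cdot 4 \cdot 10 \left(\left(-3\right) 6\right) = 47 \cdot 40 \left(-18\right) = 1880 \left(-18\right) = -33840$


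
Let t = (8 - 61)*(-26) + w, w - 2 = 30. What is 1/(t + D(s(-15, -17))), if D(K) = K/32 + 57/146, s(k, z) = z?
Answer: 2336/3293431 ≈ 0.00070929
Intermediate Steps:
w = 32 (w = 2 + 30 = 32)
D(K) = 57/146 + K/32 (D(K) = K*(1/32) + 57*(1/146) = K/32 + 57/146 = 57/146 + K/32)
t = 1410 (t = (8 - 61)*(-26) + 32 = -53*(-26) + 32 = 1378 + 32 = 1410)
1/(t + D(s(-15, -17))) = 1/(1410 + (57/146 + (1/32)*(-17))) = 1/(1410 + (57/146 - 17/32)) = 1/(1410 - 329/2336) = 1/(3293431/2336) = 2336/3293431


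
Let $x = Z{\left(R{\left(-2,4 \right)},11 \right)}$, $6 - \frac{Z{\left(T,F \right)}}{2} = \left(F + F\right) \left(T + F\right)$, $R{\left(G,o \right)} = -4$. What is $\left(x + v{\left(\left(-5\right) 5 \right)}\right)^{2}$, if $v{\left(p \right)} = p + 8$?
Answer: $97969$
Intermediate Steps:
$Z{\left(T,F \right)} = 12 - 4 F \left(F + T\right)$ ($Z{\left(T,F \right)} = 12 - 2 \left(F + F\right) \left(T + F\right) = 12 - 2 \cdot 2 F \left(F + T\right) = 12 - 4 F \left(F + T\right)$)
$v{\left(p \right)} = 8 + p$
$x = -296$ ($x = 12 - 4 \cdot 11^{2} - 44 \left(-4\right) = 12 - 484 + 176 = -296$)
$\left(x + v{\left(\left(-5\right) 5 \right)}\right)^{2} = \left(-296 + \left(8 - 25\right)\right)^{2} = \left(-296 - 17\right)^{2} = \left(-313\right)^{2} = 97969$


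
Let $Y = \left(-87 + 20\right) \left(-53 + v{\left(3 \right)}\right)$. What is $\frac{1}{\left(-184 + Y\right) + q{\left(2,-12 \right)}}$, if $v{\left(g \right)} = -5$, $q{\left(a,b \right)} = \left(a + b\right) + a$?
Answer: $\frac{1}{3694} \approx 0.00027071$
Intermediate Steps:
$q{\left(a,b \right)} = b + 2 a$
$Y = 3886$ ($Y = \left(-87 + 20\right) \left(-53 - 5\right) = \left(-67\right) \left(-58\right) = 3886$)
$\frac{1}{\left(-184 + Y\right) + q{\left(2,-12 \right)}} = \frac{1}{\left(-184 + 3886\right) + \left(-12 + 2 \cdot 2\right)} = \frac{1}{3702 + \left(-12 + 4\right)} = \frac{1}{3702 - 8} = \frac{1}{3694}$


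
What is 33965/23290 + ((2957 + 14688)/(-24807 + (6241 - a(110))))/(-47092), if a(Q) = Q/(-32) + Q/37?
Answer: 878990042559913/602720294051298 ≈ 1.4584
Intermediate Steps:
a(Q) = -5*Q/1184 (a(Q) = Q*(-1/32) + Q*(1/37) = -Q/32 + Q/37 = -5*Q/1184)
33965/23290 + ((2957 + 14688)/(-24807 + (6241 - a(110))))/(-47092) = 33965/23290 + ((2957 + 14688)/(-24807 + (6241 - (-5)*110/1184)))/(-47092) = 33965*(1/23290) + (17645/(-24807 + (6241 - 1*(-275/592))))*(-1/47092) = 6793/4658 + (17645/(-24807 + (6241 + 275/592)))*(-1/47092) = 6793/4658 + (17645/(-24807 + 3694947/592))*(-1/47092) = 6793/4658 + (17645/(-10990797/592))*(-1/47092) = 6793/4658 + (17645*(-592/10990797))*(-1/47092) = 6793/4658 - 10445840/10990797*(-1/47092) = 6793/4658 + 2611460/129394653081 = 878990042559913/602720294051298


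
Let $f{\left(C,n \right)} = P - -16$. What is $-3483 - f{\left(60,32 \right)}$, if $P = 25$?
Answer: $-3524$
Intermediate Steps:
$f{\left(C,n \right)} = 41$ ($f{\left(C,n \right)} = 25 - -16 = 25 + 16 = 41$)
$-3483 - f{\left(60,32 \right)} = -3483 - 41 = -3524$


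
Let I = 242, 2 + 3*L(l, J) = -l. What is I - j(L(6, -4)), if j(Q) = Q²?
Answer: 2114/9 ≈ 234.89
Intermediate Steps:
L(l, J) = -⅔ - l/3 (L(l, J) = -⅔ + (-l)/3 = -⅔ - l/3)
I - j(L(6, -4)) = 242 - (-⅔ - ⅓*6)² = 242 - (-⅔ - 2)² = 242 - (-8/3)² = 242 - 1*64/9 = 242 - 64/9 = 2114/9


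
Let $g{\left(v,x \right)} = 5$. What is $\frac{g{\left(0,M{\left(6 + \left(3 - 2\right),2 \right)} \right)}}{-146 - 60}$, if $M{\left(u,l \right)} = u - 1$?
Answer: $- \frac{5}{206} \approx -0.024272$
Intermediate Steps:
$M{\left(u,l \right)} = -1 + u$
$\frac{g{\left(0,M{\left(6 + \left(3 - 2\right),2 \right)} \right)}}{-146 - 60} = \frac{5}{-146 - 60} = \frac{5}{-206} = 5 \left(- \frac{1}{206}\right) = - \frac{5}{206}$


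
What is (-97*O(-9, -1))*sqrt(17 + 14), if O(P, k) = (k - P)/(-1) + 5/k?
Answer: 1261*sqrt(31) ≈ 7021.0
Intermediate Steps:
O(P, k) = P - k + 5/k (O(P, k) = (k - P)*(-1) + 5/k = (P - k) + 5/k = P - k + 5/k)
(-97*O(-9, -1))*sqrt(17 + 14) = (-97*(-9 - 1*(-1) + 5/(-1)))*sqrt(17 + 14) = (-97*(-9 + 1 + 5*(-1)))*sqrt(31) = (-97*(-9 + 1 - 5))*sqrt(31) = (-97*(-13))*sqrt(31) = 1261*sqrt(31)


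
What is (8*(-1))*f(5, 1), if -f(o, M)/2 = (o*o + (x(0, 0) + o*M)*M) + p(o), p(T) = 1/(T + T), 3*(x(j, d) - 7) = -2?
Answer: 8744/15 ≈ 582.93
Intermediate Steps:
x(j, d) = 19/3 (x(j, d) = 7 + (1/3)*(-2) = 7 - 2/3 = 19/3)
p(T) = 1/(2*T)
f(o, M) = -1/o - 2*o**2 - 2*M*(19/3 + M*o) (f(o, M) = -2*((o*o + (19/3 + o*M)*M) + 1/(2*o)) = -2*((o**2 + (19/3 + M*o)*M) + 1/(2*o)) = -2*((o**2 + M*(19/3 + M*o)) + 1/(2*o)) = -2*(o**2 + 1/(2*o) + M*(19/3 + M*o)) = -1/o - 2*o**2 - 2*M*(19/3 + M*o))
(8*(-1))*f(5, 1) = (8*(-1))*(-1/5 - 2*5**2 - 38/3*1 - 2*5*1**2) = -8*(-1*1/5 - 2*25 - 38/3 - 2*5*1) = -8*(-1/5 - 50 - 38/3 - 10) = -8*(-1093/15) = 8744/15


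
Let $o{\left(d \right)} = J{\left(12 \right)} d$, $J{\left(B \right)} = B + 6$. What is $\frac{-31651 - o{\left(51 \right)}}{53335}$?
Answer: $- \frac{32569}{53335} \approx -0.61065$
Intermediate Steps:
$J{\left(B \right)} = 6 + B$
$o{\left(d \right)} = 18 d$ ($o{\left(d \right)} = \left(6 + 12\right) d = 18 d$)
$\frac{-31651 - o{\left(51 \right)}}{53335} = \frac{-31651 - 18 \cdot 51}{53335} = \left(-31651 - 918\right) \frac{1}{53335} = \left(-32569\right) \frac{1}{53335} = - \frac{32569}{53335}$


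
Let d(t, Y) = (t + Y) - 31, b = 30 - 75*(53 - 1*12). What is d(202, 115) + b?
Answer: -2759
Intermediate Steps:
b = -3045 (b = 30 - 75*(53 - 12) = 30 - 75*41 = 30 - 3075 = -3045)
d(t, Y) = -31 + Y + t (d(t, Y) = (Y + t) - 31 = -31 + Y + t)
d(202, 115) + b = (-31 + 115 + 202) - 3045 = 286 - 3045 = -2759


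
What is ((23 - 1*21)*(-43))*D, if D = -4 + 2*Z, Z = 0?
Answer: 344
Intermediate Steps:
D = -4 (D = -4 + 2*0 = -4 + 0 = -4)
((23 - 1*21)*(-43))*D = ((23 - 1*21)*(-43))*(-4) = ((23 - 21)*(-43))*(-4) = (2*(-43))*(-4) = -86*(-4) = 344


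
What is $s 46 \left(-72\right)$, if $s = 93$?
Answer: $-308016$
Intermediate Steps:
$s 46 \left(-72\right) = 93 \cdot 46 \left(-72\right) = 4278 \left(-72\right) = -308016$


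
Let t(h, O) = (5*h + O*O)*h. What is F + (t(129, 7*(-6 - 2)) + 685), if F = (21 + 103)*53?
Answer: 495006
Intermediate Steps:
t(h, O) = h*(O² + 5*h) (t(h, O) = (5*h + O²)*h = (O² + 5*h)*h = h*(O² + 5*h))
F = 6572 (F = 124*53 = 6572)
F + (t(129, 7*(-6 - 2)) + 685) = 6572 + (129*((7*(-6 - 2))² + 5*129) + 685) = 6572 + (129*((7*(-8))² + 645) + 685) = 6572 + (129*((-56)² + 645) + 685) = 6572 + (129*(3136 + 645) + 685) = 6572 + (129*3781 + 685) = 6572 + (487749 + 685) = 6572 + 488434 = 495006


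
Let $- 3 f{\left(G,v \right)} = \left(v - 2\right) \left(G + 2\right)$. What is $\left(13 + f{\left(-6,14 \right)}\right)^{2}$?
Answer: $841$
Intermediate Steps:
$f{\left(G,v \right)} = - \frac{\left(-2 + v\right) \left(2 + G\right)}{3}$ ($f{\left(G,v \right)} = - \frac{\left(v - 2\right) \left(G + 2\right)}{3} = - \frac{\left(-2 + v\right) \left(2 + G\right)}{3}$)
$\left(13 + f{\left(-6,14 \right)}\right)^{2} = \left(13 + \left(\frac{4}{3} - \frac{28}{3} + \frac{2}{3} \left(-6\right) - \left(-2\right) 14\right)\right)^{2} = \left(13 + \left(\frac{4}{3} - \frac{28}{3} - 4 + 28\right)\right)^{2} = \left(13 + 16\right)^{2} = 29^{2} = 841$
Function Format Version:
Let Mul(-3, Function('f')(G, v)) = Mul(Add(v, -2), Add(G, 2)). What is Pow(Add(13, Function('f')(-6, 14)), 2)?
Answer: 841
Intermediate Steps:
Function('f')(G, v) = Mul(Rational(-1, 3), Add(-2, v), Add(2, G)) (Function('f')(G, v) = Mul(Rational(-1, 3), Mul(Add(v, -2), Add(G, 2))) = Mul(Rational(-1, 3), Mul(Add(-2, v), Add(2, G))) = Mul(Rational(-1, 3), Add(-2, v), Add(2, G)))
Pow(Add(13, Function('f')(-6, 14)), 2) = Pow(Add(13, Add(Rational(4, 3), Mul(Rational(-2, 3), 14), Mul(Rational(2, 3), -6), Mul(Rational(-1, 3), -6, 14))), 2) = Pow(Add(13, Add(Rational(4, 3), Rational(-28, 3), -4, 28)), 2) = Pow(Add(13, 16), 2) = Pow(29, 2) = 841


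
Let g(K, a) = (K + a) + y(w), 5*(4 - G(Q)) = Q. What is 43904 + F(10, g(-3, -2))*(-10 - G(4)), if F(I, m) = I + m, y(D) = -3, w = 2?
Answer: 219388/5 ≈ 43878.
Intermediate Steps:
G(Q) = 4 - Q/5
g(K, a) = -3 + K + a (g(K, a) = (K + a) - 3 = -3 + K + a)
43904 + F(10, g(-3, -2))*(-10 - G(4)) = 43904 + (10 + (-3 - 3 - 2))*(-10 - (4 - ⅕*4)) = 43904 + (10 - 8)*(-10 - (4 - ⅘)) = 43904 + 2*(-10 - 1*16/5) = 43904 + 2*(-10 - 16/5) = 43904 + 2*(-66/5) = 43904 - 132/5 = 219388/5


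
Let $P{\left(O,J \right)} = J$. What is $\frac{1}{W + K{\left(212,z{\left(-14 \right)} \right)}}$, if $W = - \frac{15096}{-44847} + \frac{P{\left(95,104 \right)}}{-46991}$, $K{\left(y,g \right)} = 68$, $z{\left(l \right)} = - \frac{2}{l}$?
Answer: $\frac{702468459}{48002759228} \approx 0.014634$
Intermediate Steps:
$W = \frac{234904016}{702468459}$ ($W = - \frac{15096}{-44847} + \frac{104}{-46991} = \left(-15096\right) \left(- \frac{1}{44847}\right) + 104 \left(- \frac{1}{46991}\right) = \frac{5032}{14949} - \frac{104}{46991} = \frac{234904016}{702468459} \approx 0.3344$)
$\frac{1}{W + K{\left(212,z{\left(-14 \right)} \right)}} = \frac{1}{\frac{234904016}{702468459} + 68} = \frac{1}{\frac{48002759228}{702468459}} = \frac{702468459}{48002759228}$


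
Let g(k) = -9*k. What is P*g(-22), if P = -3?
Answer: -594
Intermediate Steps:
P*g(-22) = -(-27)*(-22) = -3*198 = -594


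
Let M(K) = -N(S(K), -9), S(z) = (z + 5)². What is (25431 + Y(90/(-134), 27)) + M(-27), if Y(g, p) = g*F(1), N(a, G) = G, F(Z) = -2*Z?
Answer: 1704570/67 ≈ 25441.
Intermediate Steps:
S(z) = (5 + z)²
M(K) = 9 (M(K) = -1*(-9) = 9)
Y(g, p) = -2*g (Y(g, p) = g*(-2*1) = g*(-2) = -2*g)
(25431 + Y(90/(-134), 27)) + M(-27) = (25431 - 180/(-134)) + 9 = (25431 - 180*(-1)/134) + 9 = (25431 - 2*(-45/67)) + 9 = (25431 + 90/67) + 9 = 1703967/67 + 9 = 1704570/67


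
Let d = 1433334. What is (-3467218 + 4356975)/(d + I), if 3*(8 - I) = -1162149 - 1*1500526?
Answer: 2669271/6962701 ≈ 0.38337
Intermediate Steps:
I = 2662699/3 (I = 8 - (-1162149 - 1*1500526)/3 = 8 - (-1162149 - 1500526)/3 = 8 - ⅓*(-2662675) = 8 + 2662675/3 = 2662699/3 ≈ 8.8757e+5)
(-3467218 + 4356975)/(d + I) = (-3467218 + 4356975)/(1433334 + 2662699/3) = 889757/(6962701/3) = 889757*(3/6962701) = 2669271/6962701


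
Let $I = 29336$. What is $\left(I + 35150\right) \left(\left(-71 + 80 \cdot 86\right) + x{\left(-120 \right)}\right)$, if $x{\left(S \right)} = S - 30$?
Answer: $429412274$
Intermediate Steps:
$x{\left(S \right)} = -30 + S$ ($x{\left(S \right)} = S - 30 = -30 + S$)
$\left(I + 35150\right) \left(\left(-71 + 80 \cdot 86\right) + x{\left(-120 \right)}\right) = \left(29336 + 35150\right) \left(\left(-71 + 80 \cdot 86\right) - 150\right) = 64486 \left(\left(-71 + 6880\right) - 150\right) = 64486 \left(6809 - 150\right) = 64486 \cdot 6659 = 429412274$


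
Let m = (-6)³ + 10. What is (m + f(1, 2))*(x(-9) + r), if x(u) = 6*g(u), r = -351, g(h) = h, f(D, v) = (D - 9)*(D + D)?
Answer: 89910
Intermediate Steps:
f(D, v) = 2*D*(-9 + D) (f(D, v) = (-9 + D)*(2*D) = 2*D*(-9 + D))
m = -206 (m = -216 + 10 = -206)
x(u) = 6*u
(m + f(1, 2))*(x(-9) + r) = (-206 + 2*1*(-9 + 1))*(6*(-9) - 351) = (-206 + 2*1*(-8))*(-54 - 351) = (-206 - 16)*(-405) = -222*(-405) = 89910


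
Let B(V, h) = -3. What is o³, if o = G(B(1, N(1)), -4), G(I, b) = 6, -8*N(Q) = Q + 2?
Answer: 216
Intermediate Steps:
N(Q) = -¼ - Q/8 (N(Q) = -(Q + 2)/8 = -(2 + Q)/8 = -¼ - Q/8)
o = 6
o³ = 6³ = 216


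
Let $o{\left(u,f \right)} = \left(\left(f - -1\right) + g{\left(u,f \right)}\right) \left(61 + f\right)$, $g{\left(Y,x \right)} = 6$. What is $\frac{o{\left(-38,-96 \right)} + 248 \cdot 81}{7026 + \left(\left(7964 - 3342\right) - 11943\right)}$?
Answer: $- \frac{23203}{295} \approx -78.654$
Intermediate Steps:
$o{\left(u,f \right)} = \left(7 + f\right) \left(61 + f\right)$ ($o{\left(u,f \right)} = \left(\left(f - -1\right) + 6\right) \left(61 + f\right) = \left(\left(f + 1\right) + 6\right) \left(61 + f\right) = \left(\left(1 + f\right) + 6\right) \left(61 + f\right) = \left(7 + f\right) \left(61 + f\right)$)
$\frac{o{\left(-38,-96 \right)} + 248 \cdot 81}{7026 + \left(\left(7964 - 3342\right) - 11943\right)} = \frac{\left(427 + \left(-96\right)^{2} + 68 \left(-96\right)\right) + 248 \cdot 81}{7026 + \left(\left(7964 - 3342\right) - 11943\right)} = \frac{\left(427 + 9216 - 6528\right) + 20088}{7026 + \left(4622 - 11943\right)} = \frac{3115 + 20088}{7026 - 7321} = \frac{23203}{-295} = 23203 \left(- \frac{1}{295}\right) = - \frac{23203}{295}$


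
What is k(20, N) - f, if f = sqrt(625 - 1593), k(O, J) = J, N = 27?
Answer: 27 - 22*I*sqrt(2) ≈ 27.0 - 31.113*I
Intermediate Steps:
f = 22*I*sqrt(2) (f = sqrt(-968) = 22*I*sqrt(2) ≈ 31.113*I)
k(20, N) - f = 27 - 22*I*sqrt(2)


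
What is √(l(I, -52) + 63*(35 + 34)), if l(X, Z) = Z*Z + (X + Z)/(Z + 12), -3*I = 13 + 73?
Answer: √6347715/30 ≈ 83.982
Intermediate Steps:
I = -86/3 (I = -(13 + 73)/3 = -⅓*86 = -86/3 ≈ -28.667)
l(X, Z) = Z² + (X + Z)/(12 + Z)
√(l(I, -52) + 63*(35 + 34)) = √((-86/3 - 52 + (-52)³ + 12*(-52)²)/(12 - 52) + 63*(35 + 34)) = √((-86/3 - 52 - 140608 + 12*2704)/(-40) + 63*69) = √(-(-86/3 - 52 - 140608 + 32448)/40 + 4347) = √(-1/40*(-324722/3) + 4347) = √(162361/60 + 4347) = √(423181/60) = √6347715/30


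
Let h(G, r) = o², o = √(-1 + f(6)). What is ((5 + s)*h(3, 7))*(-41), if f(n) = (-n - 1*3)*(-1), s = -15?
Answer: 3280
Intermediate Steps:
f(n) = 3 + n (f(n) = (-n - 3)*(-1) = (-3 - n)*(-1) = 3 + n)
o = 2*√2 (o = √(-1 + (3 + 6)) = √(-1 + 9) = √8 = 2*√2 ≈ 2.8284)
h(G, r) = 8 (h(G, r) = (2*√2)² = 8)
((5 + s)*h(3, 7))*(-41) = ((5 - 15)*8)*(-41) = -10*8*(-41) = -80*(-41) = 3280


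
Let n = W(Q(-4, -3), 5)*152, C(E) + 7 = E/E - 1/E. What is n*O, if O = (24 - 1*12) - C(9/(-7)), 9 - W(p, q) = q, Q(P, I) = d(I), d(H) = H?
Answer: 94240/9 ≈ 10471.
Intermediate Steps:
Q(P, I) = I
W(p, q) = 9 - q
C(E) = -6 - 1/E (C(E) = -7 + (E/E - 1/E) = -7 + (1 - 1/E) = -6 - 1/E)
n = 608 (n = (9 - 1*5)*152 = (9 - 5)*152 = 4*152 = 608)
O = 155/9 (O = (24 - 1*12) - (-6 - 1/(9/(-7))) = (24 - 12) - (-6 - 1/(9*(-1/7))) = 12 - (-6 - 1/(-9/7)) = 12 - (-6 - 1*(-7/9)) = 12 - (-6 + 7/9) = 12 - 1*(-47/9) = 12 + 47/9 = 155/9 ≈ 17.222)
n*O = 608*(155/9) = 94240/9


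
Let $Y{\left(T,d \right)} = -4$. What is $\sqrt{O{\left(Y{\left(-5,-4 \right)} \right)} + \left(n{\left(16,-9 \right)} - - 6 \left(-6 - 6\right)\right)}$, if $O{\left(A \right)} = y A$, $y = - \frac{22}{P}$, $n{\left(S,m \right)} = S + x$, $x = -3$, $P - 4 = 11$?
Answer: $\frac{i \sqrt{11955}}{15} \approx 7.2893 i$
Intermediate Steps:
$P = 15$ ($P = 4 + 11 = 15$)
$n{\left(S,m \right)} = -3 + S$ ($n{\left(S,m \right)} = S - 3 = -3 + S$)
$y = - \frac{22}{15} \approx -1.4667$
$O{\left(A \right)} = - \frac{22 A}{15}$
$\sqrt{O{\left(Y{\left(-5,-4 \right)} \right)} + \left(n{\left(16,-9 \right)} - - 6 \left(-6 - 6\right)\right)} = \sqrt{\left(- \frac{22}{15}\right) \left(-4\right) + \left(\left(-3 + 16\right) - - 6 \left(-6 - 6\right)\right)} = \sqrt{\frac{88}{15} + \left(13 - \left(-6\right) \left(-12\right)\right)} = \sqrt{\frac{88}{15} + \left(13 - 72\right)} = \sqrt{\frac{88}{15} - 59} = \sqrt{- \frac{797}{15}} = \frac{i \sqrt{11955}}{15}$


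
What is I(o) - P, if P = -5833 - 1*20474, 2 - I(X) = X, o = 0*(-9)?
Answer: 26309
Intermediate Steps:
o = 0
I(X) = 2 - X
P = -26307 (P = -5833 - 20474 = -26307)
I(o) - P = (2 - 1*0) - 1*(-26307) = (2 + 0) + 26307 = 2 + 26307 = 26309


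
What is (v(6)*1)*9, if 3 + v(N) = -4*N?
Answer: -243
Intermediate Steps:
v(N) = -3 - 4*N
(v(6)*1)*9 = ((-3 - 4*6)*1)*9 = ((-3 - 24)*1)*9 = -27*1*9 = -27*9 = -243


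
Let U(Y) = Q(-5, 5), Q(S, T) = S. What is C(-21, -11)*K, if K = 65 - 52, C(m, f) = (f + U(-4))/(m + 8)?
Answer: 16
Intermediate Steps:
U(Y) = -5
C(m, f) = (-5 + f)/(8 + m) (C(m, f) = (f - 5)/(m + 8) = (-5 + f)/(8 + m))
K = 13
C(-21, -11)*K = ((-5 - 11)/(8 - 21))*13 = (-16/(-13))*13 = -1/13*(-16)*13 = (16/13)*13 = 16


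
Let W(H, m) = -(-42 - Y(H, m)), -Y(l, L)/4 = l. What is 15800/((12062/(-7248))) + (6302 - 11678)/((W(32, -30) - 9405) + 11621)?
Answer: -20332419776/2141005 ≈ -9496.7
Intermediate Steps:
Y(l, L) = -4*l
W(H, m) = 42 - 4*H (W(H, m) = -(-42 - (-4)*H) = -(-42 + 4*H) = 42 - 4*H)
15800/((12062/(-7248))) + (6302 - 11678)/((W(32, -30) - 9405) + 11621) = 15800/((12062/(-7248))) + (6302 - 11678)/(((42 - 4*32) - 9405) + 11621) = 15800/((12062*(-1/7248))) - 5376/(((42 - 128) - 9405) + 11621) = 15800/(-6031/3624) - 5376/((-86 - 9405) + 11621) = 15800*(-3624/6031) - 5376/(-9491 + 11621) = -57259200/6031 - 5376/2130 = -57259200/6031 - 5376*1/2130 = -57259200/6031 - 896/355 = -20332419776/2141005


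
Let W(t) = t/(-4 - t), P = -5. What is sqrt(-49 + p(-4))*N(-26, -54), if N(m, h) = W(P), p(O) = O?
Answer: -5*I*sqrt(53) ≈ -36.401*I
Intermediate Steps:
N(m, h) = -5 (N(m, h) = -1*(-5)/(4 - 5) = -1*(-5)/(-1) = -1*(-5)*(-1) = -5)
sqrt(-49 + p(-4))*N(-26, -54) = sqrt(-49 - 4)*(-5) = sqrt(-53)*(-5) = (I*sqrt(53))*(-5) = -5*I*sqrt(53)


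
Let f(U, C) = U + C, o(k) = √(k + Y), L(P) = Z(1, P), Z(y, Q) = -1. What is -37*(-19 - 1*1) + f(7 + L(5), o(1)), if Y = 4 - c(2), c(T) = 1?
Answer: 748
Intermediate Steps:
Y = 3 (Y = 4 - 1*1 = 4 - 1 = 3)
L(P) = -1
o(k) = √(3 + k) (o(k) = √(k + 3) = √(3 + k))
f(U, C) = C + U
-37*(-19 - 1*1) + f(7 + L(5), o(1)) = -37*(-19 - 1*1) + (√(3 + 1) + (7 - 1)) = -37*(-19 - 1) + (√4 + 6) = -37*(-20) + (2 + 6) = 740 + 8 = 748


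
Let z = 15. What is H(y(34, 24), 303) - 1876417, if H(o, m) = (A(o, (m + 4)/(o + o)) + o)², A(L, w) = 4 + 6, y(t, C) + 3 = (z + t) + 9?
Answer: -1872192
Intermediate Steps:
y(t, C) = 21 + t (y(t, C) = -3 + ((15 + t) + 9) = -3 + (24 + t) = 21 + t)
A(L, w) = 10
H(o, m) = (10 + o)²
H(y(34, 24), 303) - 1876417 = (10 + (21 + 34))² - 1876417 = (10 + 55)² - 1876417 = 65² - 1876417 = 4225 - 1876417 = -1872192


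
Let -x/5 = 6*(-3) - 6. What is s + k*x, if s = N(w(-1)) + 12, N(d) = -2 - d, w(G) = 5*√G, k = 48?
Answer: 5770 - 5*I ≈ 5770.0 - 5.0*I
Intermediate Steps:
x = 120 (x = -5*(6*(-3) - 6) = -5*(-18 - 6) = -5*(-24) = 120)
s = 10 - 5*I (s = (-2 - 5*√(-1)) + 12 = (-2 - 5*I) + 12 = 10 - 5*I ≈ 10.0 - 5.0*I)
s + k*x = (10 - 5*I) + 48*120 = (10 - 5*I) + 5760 = 5770 - 5*I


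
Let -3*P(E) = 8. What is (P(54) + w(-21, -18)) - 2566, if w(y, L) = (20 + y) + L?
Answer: -7763/3 ≈ -2587.7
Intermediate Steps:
P(E) = -8/3 (P(E) = -⅓*8 = -8/3)
w(y, L) = 20 + L + y
(P(54) + w(-21, -18)) - 2566 = (-8/3 + (20 - 18 - 21)) - 2566 = (-8/3 - 19) - 2566 = -65/3 - 2566 = -7763/3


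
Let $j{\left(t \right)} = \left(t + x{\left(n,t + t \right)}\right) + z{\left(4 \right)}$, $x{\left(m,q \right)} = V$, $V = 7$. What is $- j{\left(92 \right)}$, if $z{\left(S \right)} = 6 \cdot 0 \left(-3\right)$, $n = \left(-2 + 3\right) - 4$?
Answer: $-99$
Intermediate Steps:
$n = -3$ ($n = 1 - 4 = -3$)
$z{\left(S \right)} = 0$ ($z{\left(S \right)} = 0 \left(-3\right) = 0$)
$x{\left(m,q \right)} = 7$
$j{\left(t \right)} = 7 + t$ ($j{\left(t \right)} = \left(t + 7\right) + 0 = \left(7 + t\right) + 0 = 7 + t$)
$- j{\left(92 \right)} = - (7 + 92) = \left(-1\right) 99 = -99$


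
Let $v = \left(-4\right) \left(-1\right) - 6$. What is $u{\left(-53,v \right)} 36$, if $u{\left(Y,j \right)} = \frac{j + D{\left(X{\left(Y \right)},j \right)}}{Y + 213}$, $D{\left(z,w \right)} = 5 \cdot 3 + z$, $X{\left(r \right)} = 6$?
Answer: $\frac{171}{40} \approx 4.275$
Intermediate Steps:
$D{\left(z,w \right)} = 15 + z$
$v = -2$ ($v = 4 - 6 = -2$)
$u{\left(Y,j \right)} = \frac{21 + j}{213 + Y}$ ($u{\left(Y,j \right)} = \frac{j + \left(15 + 6\right)}{Y + 213} = \frac{j + 21}{213 + Y} = \frac{21 + j}{213 + Y}$)
$u{\left(-53,v \right)} 36 = \frac{21 - 2}{213 - 53} \cdot 36 = \frac{1}{160} \cdot 19 \cdot 36 = \frac{19}{160} \cdot 36 = \frac{171}{40}$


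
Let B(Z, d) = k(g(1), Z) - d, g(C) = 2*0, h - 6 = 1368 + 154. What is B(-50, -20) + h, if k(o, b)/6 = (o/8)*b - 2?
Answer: 1536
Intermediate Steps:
h = 1528 (h = 6 + (1368 + 154) = 6 + 1522 = 1528)
g(C) = 0
k(o, b) = -12 + 3*b*o/4 (k(o, b) = 6*((o/8)*b - 2) = 6*(b*o/8 - 2) = 6*(-2 + b*o/8) = -12 + 3*b*o/4)
B(Z, d) = -12 - d (B(Z, d) = (-12 + (¾)*Z*0) - d = (-12 + 0) - d = -12 - d)
B(-50, -20) + h = (-12 - 1*(-20)) + 1528 = (-12 + 20) + 1528 = 8 + 1528 = 1536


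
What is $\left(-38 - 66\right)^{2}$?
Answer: $10816$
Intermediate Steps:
$\left(-38 - 66\right)^{2} = \left(-104\right)^{2} = 10816$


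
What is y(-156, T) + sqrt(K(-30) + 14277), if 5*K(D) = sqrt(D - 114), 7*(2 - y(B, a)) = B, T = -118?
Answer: 170/7 + sqrt(356925 + 60*I)/5 ≈ 143.77 + 0.010043*I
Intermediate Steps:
y(B, a) = 2 - B/7
K(D) = sqrt(-114 + D)/5 (K(D) = sqrt(D - 114)/5 = sqrt(-114 + D)/5)
y(-156, T) + sqrt(K(-30) + 14277) = (2 - 1/7*(-156)) + sqrt(sqrt(-114 - 30)/5 + 14277) = (2 + 156/7) + sqrt(sqrt(-144)/5 + 14277) = 170/7 + sqrt((12*I)/5 + 14277) = 170/7 + sqrt(12*I/5 + 14277) = 170/7 + sqrt(14277 + 12*I/5)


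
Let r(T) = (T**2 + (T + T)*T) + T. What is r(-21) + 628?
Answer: 1930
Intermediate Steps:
r(T) = T + 3*T**2 (r(T) = (T**2 + (2*T)*T) + T = (T**2 + 2*T**2) + T = 3*T**2 + T = T + 3*T**2)
r(-21) + 628 = -21*(1 + 3*(-21)) + 628 = -21*(1 - 63) + 628 = -21*(-62) + 628 = 1302 + 628 = 1930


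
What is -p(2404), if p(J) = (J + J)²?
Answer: -23116864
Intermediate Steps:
p(J) = 4*J² (p(J) = (2*J)² = 4*J²)
-p(2404) = -4*2404² = -4*5779216 = -1*23116864 = -23116864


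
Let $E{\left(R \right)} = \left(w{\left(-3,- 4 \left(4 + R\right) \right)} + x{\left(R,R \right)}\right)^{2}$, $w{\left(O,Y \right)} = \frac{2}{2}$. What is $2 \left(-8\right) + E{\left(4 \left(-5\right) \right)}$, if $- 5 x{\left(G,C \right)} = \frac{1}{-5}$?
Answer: $- \frac{9324}{625} \approx -14.918$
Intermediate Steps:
$w{\left(O,Y \right)} = 1$ ($w{\left(O,Y \right)} = 2 \cdot \frac{1}{2} = 1$)
$x{\left(G,C \right)} = \frac{1}{25}$ ($x{\left(G,C \right)} = - \frac{1}{5 \left(-5\right)} = \left(- \frac{1}{5}\right) \left(- \frac{1}{5}\right) = \frac{1}{25}$)
$E{\left(R \right)} = \frac{676}{625}$ ($E{\left(R \right)} = \left(1 + \frac{1}{25}\right)^{2} = \left(\frac{26}{25}\right)^{2} = \frac{676}{625}$)
$2 \left(-8\right) + E{\left(4 \left(-5\right) \right)} = 2 \left(-8\right) + \frac{676}{625} = -16 + \frac{676}{625} = - \frac{9324}{625}$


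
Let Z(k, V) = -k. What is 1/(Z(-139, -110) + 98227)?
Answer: 1/98366 ≈ 1.0166e-5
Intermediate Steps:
1/(Z(-139, -110) + 98227) = 1/(-1*(-139) + 98227) = 1/(139 + 98227) = 1/98366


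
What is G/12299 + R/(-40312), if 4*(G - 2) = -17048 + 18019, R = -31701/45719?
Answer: 451470094877/22667356210072 ≈ 0.019917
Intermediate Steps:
R = -31701/45719 (R = -31701*1/45719 = -31701/45719 ≈ -0.69339)
G = 979/4 (G = 2 + (-17048 + 18019)/4 = 2 + (¼)*971 = 2 + 971/4 = 979/4 ≈ 244.75)
G/12299 + R/(-40312) = (979/4)/12299 - 31701/45719/(-40312) = (979/4)*(1/12299) - 31701/45719*(-1/40312) = 979/49196 + 31701/1843024328 = 451470094877/22667356210072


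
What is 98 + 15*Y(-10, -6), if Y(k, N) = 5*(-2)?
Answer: -52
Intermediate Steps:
Y(k, N) = -10
98 + 15*Y(-10, -6) = 98 + 15*(-10) = 98 - 150 = -52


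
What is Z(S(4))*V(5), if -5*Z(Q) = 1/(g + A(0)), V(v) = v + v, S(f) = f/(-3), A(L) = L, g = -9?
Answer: 2/9 ≈ 0.22222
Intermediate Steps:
S(f) = -f/3 (S(f) = f*(-⅓) = -f/3)
V(v) = 2*v
Z(Q) = 1/45 (Z(Q) = -1/(5*(-9 + 0)) = -⅕/(-9) = -⅕*(-⅑) = 1/45)
Z(S(4))*V(5) = (2*5)/45 = (1/45)*10 = 2/9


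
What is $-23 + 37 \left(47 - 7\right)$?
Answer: $1457$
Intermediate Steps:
$-23 + 37 \left(47 - 7\right) = -23 + 37 \cdot 40 = -23 + 1480 = 1457$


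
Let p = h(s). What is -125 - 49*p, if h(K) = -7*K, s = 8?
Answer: 2619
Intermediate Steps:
p = -56 (p = -7*8 = -56)
-125 - 49*p = -125 - 49*(-56) = -125 + 2744 = 2619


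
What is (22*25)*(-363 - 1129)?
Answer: -820600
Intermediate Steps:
(22*25)*(-363 - 1129) = 550*(-1492) = -820600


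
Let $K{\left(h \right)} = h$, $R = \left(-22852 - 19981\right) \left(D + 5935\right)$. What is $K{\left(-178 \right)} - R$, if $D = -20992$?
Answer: $-644936659$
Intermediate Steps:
$R = 644936481$ ($R = \left(-22852 - 19981\right) \left(-20992 + 5935\right) = \left(-42833\right) \left(-15057\right) = 644936481$)
$K{\left(-178 \right)} - R = -178 - 644936481 = -644936659$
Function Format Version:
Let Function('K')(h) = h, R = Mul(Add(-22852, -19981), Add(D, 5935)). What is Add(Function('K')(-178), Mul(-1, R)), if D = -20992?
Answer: -644936659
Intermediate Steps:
R = 644936481 (R = Mul(Add(-22852, -19981), Add(-20992, 5935)) = Mul(-42833, -15057) = 644936481)
Add(Function('K')(-178), Mul(-1, R)) = Add(-178, Mul(-1, 644936481)) = Add(-178, -644936481) = -644936659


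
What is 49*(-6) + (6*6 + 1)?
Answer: -257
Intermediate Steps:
49*(-6) + (6*6 + 1) = -294 + (36 + 1) = -294 + 37 = -257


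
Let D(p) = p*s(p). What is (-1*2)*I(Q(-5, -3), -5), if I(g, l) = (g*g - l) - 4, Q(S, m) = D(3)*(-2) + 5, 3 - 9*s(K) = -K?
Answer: -4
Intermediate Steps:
s(K) = ⅓ + K/9 (s(K) = ⅓ - (-1)*K/9 = ⅓ + K/9)
D(p) = p*(⅓ + p/9)
Q(S, m) = 1 (Q(S, m) = ((⅑)*3*(3 + 3))*(-2) + 5 = ((⅑)*3*6)*(-2) + 5 = 2*(-2) + 5 = -4 + 5 = 1)
I(g, l) = -4 + g² - l (I(g, l) = (g² - l) - 4 = -4 + g² - l)
(-1*2)*I(Q(-5, -3), -5) = (-1*2)*(-4 + 1² - 1*(-5)) = -2*(-4 + 1 + 5) = -2*2 = -4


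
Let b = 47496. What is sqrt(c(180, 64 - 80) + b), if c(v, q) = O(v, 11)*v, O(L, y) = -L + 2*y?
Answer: 4*sqrt(1191) ≈ 138.04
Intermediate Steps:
c(v, q) = v*(22 - v) (c(v, q) = (-v + 2*11)*v = (-v + 22)*v = (22 - v)*v = v*(22 - v))
sqrt(c(180, 64 - 80) + b) = sqrt(180*(22 - 1*180) + 47496) = sqrt(180*(22 - 180) + 47496) = sqrt(180*(-158) + 47496) = sqrt(-28440 + 47496) = sqrt(19056) = 4*sqrt(1191)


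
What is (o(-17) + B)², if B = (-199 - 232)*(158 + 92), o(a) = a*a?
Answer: 11547866521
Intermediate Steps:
o(a) = a²
B = -107750 (B = -431*250 = -107750)
(o(-17) + B)² = ((-17)² - 107750)² = (289 - 107750)² = (-107461)² = 11547866521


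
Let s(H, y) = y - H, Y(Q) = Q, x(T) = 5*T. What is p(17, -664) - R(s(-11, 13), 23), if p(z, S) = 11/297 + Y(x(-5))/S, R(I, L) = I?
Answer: -428933/17928 ≈ -23.925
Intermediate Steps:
p(z, S) = 1/27 - 25/S (p(z, S) = 11/297 + (5*(-5))/S = 11*(1/297) - 25/S = 1/27 - 25/S)
p(17, -664) - R(s(-11, 13), 23) = (1/27)*(-675 - 664)/(-664) - (13 - 1*(-11)) = (1/27)*(-1/664)*(-1339) - (13 + 11) = 1339/17928 - 1*24 = 1339/17928 - 24 = -428933/17928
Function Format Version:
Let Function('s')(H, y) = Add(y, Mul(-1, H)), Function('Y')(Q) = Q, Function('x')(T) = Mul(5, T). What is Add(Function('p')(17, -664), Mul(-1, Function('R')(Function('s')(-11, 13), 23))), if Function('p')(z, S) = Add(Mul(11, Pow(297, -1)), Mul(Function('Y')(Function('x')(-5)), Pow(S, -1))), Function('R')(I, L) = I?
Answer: Rational(-428933, 17928) ≈ -23.925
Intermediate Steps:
Function('p')(z, S) = Add(Rational(1, 27), Mul(-25, Pow(S, -1))) (Function('p')(z, S) = Add(Mul(11, Pow(297, -1)), Mul(Mul(5, -5), Pow(S, -1))) = Add(Mul(11, Rational(1, 297)), Mul(-25, Pow(S, -1))) = Add(Rational(1, 27), Mul(-25, Pow(S, -1))))
Add(Function('p')(17, -664), Mul(-1, Function('R')(Function('s')(-11, 13), 23))) = Add(Mul(Rational(1, 27), Pow(-664, -1), Add(-675, -664)), Mul(-1, Add(13, Mul(-1, -11)))) = Add(Mul(Rational(1, 27), Rational(-1, 664), -1339), Mul(-1, Add(13, 11))) = Add(Rational(1339, 17928), Mul(-1, 24)) = Add(Rational(1339, 17928), -24) = Rational(-428933, 17928)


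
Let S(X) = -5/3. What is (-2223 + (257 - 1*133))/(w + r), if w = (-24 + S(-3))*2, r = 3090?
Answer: -6297/9116 ≈ -0.69076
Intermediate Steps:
S(X) = -5/3 (S(X) = -5*⅓ = -5/3)
w = -154/3 (w = (-24 - 5/3)*2 = -77/3*2 = -154/3 ≈ -51.333)
(-2223 + (257 - 1*133))/(w + r) = (-2223 + (257 - 1*133))/(-154/3 + 3090) = (-2223 + (257 - 133))/(9116/3) = (-2223 + 124)*(3/9116) = -2099*3/9116 = -6297/9116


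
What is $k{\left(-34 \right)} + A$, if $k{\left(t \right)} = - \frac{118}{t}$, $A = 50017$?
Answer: $\frac{850348}{17} \approx 50021.0$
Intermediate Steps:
$k{\left(-34 \right)} + A = - \frac{118}{-34} + 50017 = \left(-118\right) \left(- \frac{1}{34}\right) + 50017 = \frac{59}{17} + 50017 = \frac{850348}{17}$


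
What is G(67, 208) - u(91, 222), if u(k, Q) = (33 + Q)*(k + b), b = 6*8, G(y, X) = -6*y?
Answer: -35847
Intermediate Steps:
b = 48
u(k, Q) = (33 + Q)*(48 + k) (u(k, Q) = (33 + Q)*(k + 48) = (33 + Q)*(48 + k))
G(67, 208) - u(91, 222) = -6*67 - (1584 + 33*91 + 48*222 + 222*91) = -402 - (1584 + 3003 + 10656 + 20202) = -402 - 1*35445 = -402 - 35445 = -35847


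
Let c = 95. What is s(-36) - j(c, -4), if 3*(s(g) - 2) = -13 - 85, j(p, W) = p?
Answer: -377/3 ≈ -125.67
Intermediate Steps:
s(g) = -92/3 (s(g) = 2 + (-13 - 85)/3 = 2 + (⅓)*(-98) = 2 - 98/3 = -92/3)
s(-36) - j(c, -4) = -92/3 - 1*95 = -92/3 - 95 = -377/3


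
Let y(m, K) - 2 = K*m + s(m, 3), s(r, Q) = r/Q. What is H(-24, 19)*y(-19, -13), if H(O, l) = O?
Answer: -5824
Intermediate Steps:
y(m, K) = 2 + m/3 + K*m (y(m, K) = 2 + (K*m + m/3) = 2 + (m/3 + K*m) = 2 + m/3 + K*m)
H(-24, 19)*y(-19, -13) = -24*(2 + (⅓)*(-19) - 13*(-19)) = -24*(2 - 19/3 + 247) = -24*728/3 = -5824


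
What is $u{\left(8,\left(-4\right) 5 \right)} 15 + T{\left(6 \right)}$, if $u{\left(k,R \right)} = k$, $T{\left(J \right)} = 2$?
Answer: $122$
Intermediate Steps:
$u{\left(8,\left(-4\right) 5 \right)} 15 + T{\left(6 \right)} = 8 \cdot 15 + 2 = 120 + 2 = 122$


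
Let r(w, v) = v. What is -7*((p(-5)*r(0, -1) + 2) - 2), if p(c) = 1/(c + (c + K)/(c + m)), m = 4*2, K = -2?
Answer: -21/22 ≈ -0.95455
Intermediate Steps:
m = 8
p(c) = 1/(c + (-2 + c)/(8 + c)) (p(c) = 1/(c + (c - 2)/(c + 8)) = 1/(c + (-2 + c)/(8 + c)))
-7*((p(-5)*r(0, -1) + 2) - 2) = -7*((((8 - 5)/(-2 + (-5)**2 + 9*(-5)))*(-1) + 2) - 2) = -7*(((3/(-2 + 25 - 45))*(-1) + 2) - 2) = -7*(((3/(-22))*(-1) + 2) - 2) = -7*((-1/22*3*(-1) + 2) - 2) = -7*((-3/22*(-1) + 2) - 2) = -7*((3/22 + 2) - 2) = -7*(47/22 - 2) = -7*3/22 = -21/22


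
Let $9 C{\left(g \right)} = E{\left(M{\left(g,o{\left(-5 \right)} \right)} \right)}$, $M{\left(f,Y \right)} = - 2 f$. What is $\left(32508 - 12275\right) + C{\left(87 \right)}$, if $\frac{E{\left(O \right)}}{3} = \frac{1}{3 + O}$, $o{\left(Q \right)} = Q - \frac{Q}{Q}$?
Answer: $\frac{10379528}{513} \approx 20233.0$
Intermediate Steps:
$o{\left(Q \right)} = -1 + Q$ ($o{\left(Q \right)} = Q - 1 = -1 + Q$)
$E{\left(O \right)} = \frac{3}{3 + O}$
$C{\left(g \right)} = \frac{1}{3 \left(3 - 2 g\right)}$ ($C{\left(g \right)} = \frac{3 \frac{1}{3 - 2 g}}{9} = \frac{1}{3 \left(3 - 2 g\right)}$)
$\left(32508 - 12275\right) + C{\left(87 \right)} = \left(32508 - 12275\right) - \frac{1}{-9 + 6 \cdot 87} = 20233 - \frac{1}{-9 + 522} = 20233 - \frac{1}{513} = \frac{10379528}{513}$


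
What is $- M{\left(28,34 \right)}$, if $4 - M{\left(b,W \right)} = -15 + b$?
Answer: $9$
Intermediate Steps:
$M{\left(b,W \right)} = 19 - b$ ($M{\left(b,W \right)} = 4 - \left(-15 + b\right) = 19 - b$)
$- M{\left(28,34 \right)} = - (19 - 28) = \left(-1\right) \left(-9\right) = 9$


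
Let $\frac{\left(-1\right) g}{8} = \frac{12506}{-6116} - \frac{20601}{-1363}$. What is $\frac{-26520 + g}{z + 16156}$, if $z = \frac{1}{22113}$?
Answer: $- \frac{1226968466013108}{744534544791983} \approx -1.648$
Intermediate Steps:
$z = \frac{1}{22113} \approx 4.5222 \cdot 10^{-5}$
$g = - \frac{217900076}{2084027}$ ($g = - 8 \left(\frac{12506}{-6116} - \frac{20601}{-1363}\right) = - 8 \left(12506 \left(- \frac{1}{6116}\right) - - \frac{20601}{1363}\right) = - 8 \left(- \frac{6253}{3058} + \frac{20601}{1363}\right) = \left(-8\right) \frac{54475019}{4168054} = - \frac{217900076}{2084027} \approx -104.56$)
$\frac{-26520 + g}{z + 16156} = \frac{-26520 - \frac{217900076}{2084027}}{\frac{1}{22113} + 16156} = - \frac{55486296116}{2084027 \cdot \frac{357257629}{22113}} = \left(- \frac{55486296116}{2084027}\right) \frac{22113}{357257629} = - \frac{1226968466013108}{744534544791983}$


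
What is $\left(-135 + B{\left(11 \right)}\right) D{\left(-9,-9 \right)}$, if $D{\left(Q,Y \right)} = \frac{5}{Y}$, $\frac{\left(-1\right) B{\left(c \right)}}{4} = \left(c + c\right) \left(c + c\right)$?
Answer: $\frac{10355}{9} \approx 1150.6$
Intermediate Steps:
$B{\left(c \right)} = - 16 c^{2}$ ($B{\left(c \right)} = - 4 \left(c + c\right) \left(c + c\right) = - 4 \cdot 2 c 2 c = - 4 \cdot 4 c^{2} = - 16 c^{2}$)
$\left(-135 + B{\left(11 \right)}\right) D{\left(-9,-9 \right)} = \left(-135 - 16 \cdot 11^{2}\right) \frac{5}{-9} = \left(-135 - 1936\right) 5 \left(- \frac{1}{9}\right) = \left(-135 - 1936\right) \left(- \frac{5}{9}\right) = \left(-2071\right) \left(- \frac{5}{9}\right) = \frac{10355}{9}$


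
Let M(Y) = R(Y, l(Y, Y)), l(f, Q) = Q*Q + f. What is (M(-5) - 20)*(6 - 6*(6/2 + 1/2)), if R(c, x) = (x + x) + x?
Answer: -600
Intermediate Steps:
l(f, Q) = f + Q² (l(f, Q) = Q² + f = f + Q²)
R(c, x) = 3*x (R(c, x) = 2*x + x = 3*x)
M(Y) = 3*Y + 3*Y² (M(Y) = 3*(Y + Y²) = 3*Y + 3*Y²)
(M(-5) - 20)*(6 - 6*(6/2 + 1/2)) = (3*(-5)*(1 - 5) - 20)*(6 - 6*(6/2 + 1/2)) = (3*(-5)*(-4) - 20)*(6 - 6*(6*(½) + 1*(½))) = (60 - 20)*(6 - 6*(3 + ½)) = 40*(6 - 6*7/2) = 40*(6 - 21) = 40*(-15) = -600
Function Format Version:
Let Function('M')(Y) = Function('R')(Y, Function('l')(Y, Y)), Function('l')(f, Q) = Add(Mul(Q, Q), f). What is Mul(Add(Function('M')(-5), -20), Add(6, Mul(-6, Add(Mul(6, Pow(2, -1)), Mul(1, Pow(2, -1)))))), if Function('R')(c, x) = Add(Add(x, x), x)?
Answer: -600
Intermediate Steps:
Function('l')(f, Q) = Add(f, Pow(Q, 2)) (Function('l')(f, Q) = Add(Pow(Q, 2), f) = Add(f, Pow(Q, 2)))
Function('R')(c, x) = Mul(3, x) (Function('R')(c, x) = Add(Mul(2, x), x) = Mul(3, x))
Function('M')(Y) = Add(Mul(3, Y), Mul(3, Pow(Y, 2))) (Function('M')(Y) = Mul(3, Add(Y, Pow(Y, 2))) = Add(Mul(3, Y), Mul(3, Pow(Y, 2))))
Mul(Add(Function('M')(-5), -20), Add(6, Mul(-6, Add(Mul(6, Pow(2, -1)), Mul(1, Pow(2, -1)))))) = Mul(Add(Mul(3, -5, Add(1, -5)), -20), Add(6, Mul(-6, Add(Mul(6, Pow(2, -1)), Mul(1, Pow(2, -1)))))) = Mul(Add(Mul(3, -5, -4), -20), Add(6, Mul(-6, Add(Mul(6, Rational(1, 2)), Mul(1, Rational(1, 2)))))) = Mul(Add(60, -20), Add(6, Mul(-6, Add(3, Rational(1, 2))))) = Mul(40, Add(6, Mul(-6, Rational(7, 2)))) = Mul(40, Add(6, -21)) = Mul(40, -15) = -600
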